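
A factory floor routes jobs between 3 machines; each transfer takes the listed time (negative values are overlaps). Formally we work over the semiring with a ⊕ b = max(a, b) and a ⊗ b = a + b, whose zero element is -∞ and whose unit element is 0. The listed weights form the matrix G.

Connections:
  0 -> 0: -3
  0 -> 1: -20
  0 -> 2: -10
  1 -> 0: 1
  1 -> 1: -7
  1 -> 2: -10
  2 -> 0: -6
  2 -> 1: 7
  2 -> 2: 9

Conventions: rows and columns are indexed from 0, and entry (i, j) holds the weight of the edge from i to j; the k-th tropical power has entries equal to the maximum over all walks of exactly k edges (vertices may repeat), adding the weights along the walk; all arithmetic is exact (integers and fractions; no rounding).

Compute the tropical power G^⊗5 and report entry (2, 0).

G^⊗2:
  [-6, -3, -1]
  [-2, -3, -1]
  [8, 16, 18]
G^⊗3:
  [-2, 6, 8]
  [-2, 6, 8]
  [17, 25, 27]
G^⊗4:
  [7, 15, 17]
  [7, 15, 17]
  [26, 34, 36]
G^⊗5:
  [16, 24, 26]
  [16, 24, 26]
  [35, 43, 45]
Key observation: the optimum is the walk 2->2->2->2->1->0, with weight 9 + 9 + 9 + 7 + 1 = 35.
Optimal value attained by: walk 2->2->2->2->1->0.
Answer: (G^⊗5)[2][0] = 35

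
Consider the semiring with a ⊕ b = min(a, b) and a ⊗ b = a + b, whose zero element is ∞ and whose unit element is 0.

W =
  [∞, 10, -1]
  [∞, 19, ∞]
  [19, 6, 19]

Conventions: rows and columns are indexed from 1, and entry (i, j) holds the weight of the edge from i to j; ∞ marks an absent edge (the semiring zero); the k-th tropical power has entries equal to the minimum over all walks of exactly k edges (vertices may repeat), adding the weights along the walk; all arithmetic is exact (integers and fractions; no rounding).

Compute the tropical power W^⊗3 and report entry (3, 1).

W^⊗2:
  [18, 5, 18]
  [∞, 38, ∞]
  [38, 25, 18]
W^⊗3:
  [37, 24, 17]
  [∞, 57, ∞]
  [37, 24, 37]
Key observation: the optimum is the walk 3->1->3->1, with weight 19 + (-1) + 19 = 37.
Optimal value attained by: walk 3->1->3->1.
Answer: (W^⊗3)[3][1] = 37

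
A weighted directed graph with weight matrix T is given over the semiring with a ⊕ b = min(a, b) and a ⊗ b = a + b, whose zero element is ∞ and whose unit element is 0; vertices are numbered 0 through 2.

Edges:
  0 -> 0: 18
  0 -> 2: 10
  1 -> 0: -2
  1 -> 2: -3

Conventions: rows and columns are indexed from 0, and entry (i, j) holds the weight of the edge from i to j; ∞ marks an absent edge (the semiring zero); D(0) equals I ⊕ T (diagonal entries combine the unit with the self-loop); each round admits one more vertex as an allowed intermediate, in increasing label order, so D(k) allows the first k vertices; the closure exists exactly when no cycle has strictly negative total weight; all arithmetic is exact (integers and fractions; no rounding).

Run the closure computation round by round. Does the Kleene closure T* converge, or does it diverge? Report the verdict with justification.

D(0):
  [0, ∞, 10]
  [-2, 0, -3]
  [∞, ∞, 0]
D(1):
  [0, ∞, 10]
  [-2, 0, -3]
  [∞, ∞, 0]
D(2):
  [0, ∞, 10]
  [-2, 0, -3]
  [∞, ∞, 0]
D(3):
  [0, ∞, 10]
  [-2, 0, -3]
  [∞, ∞, 0]
Key observation: every diagonal entry stays at the unit through all rounds, so no improving cycle exists.
Answer: CONVERGES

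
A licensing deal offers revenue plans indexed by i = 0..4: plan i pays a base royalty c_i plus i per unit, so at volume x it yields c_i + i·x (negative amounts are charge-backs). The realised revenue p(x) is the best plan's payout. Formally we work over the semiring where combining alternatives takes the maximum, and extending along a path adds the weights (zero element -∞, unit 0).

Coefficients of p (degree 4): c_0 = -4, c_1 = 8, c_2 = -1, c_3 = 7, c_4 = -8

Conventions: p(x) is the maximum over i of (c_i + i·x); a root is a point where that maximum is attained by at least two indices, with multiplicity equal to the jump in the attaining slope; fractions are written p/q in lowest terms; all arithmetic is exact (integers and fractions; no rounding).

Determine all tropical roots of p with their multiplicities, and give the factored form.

hull edge (i=0, c=-4) to (i=1, c=8): slope 12, span 1
hull edge (i=1, c=8) to (i=3, c=7): slope -1/2, span 2
hull edge (i=3, c=7) to (i=4, c=-8): slope -15, span 1
Factored form: p(x) = -8 ⊗ (x ⊕ (-12)) ⊗ (x ⊕ 1/2) ⊗ (x ⊕ 1/2) ⊗ (x ⊕ 15)
Answer: roots = -12 (mult 1), 1/2 (mult 2), 15 (mult 1)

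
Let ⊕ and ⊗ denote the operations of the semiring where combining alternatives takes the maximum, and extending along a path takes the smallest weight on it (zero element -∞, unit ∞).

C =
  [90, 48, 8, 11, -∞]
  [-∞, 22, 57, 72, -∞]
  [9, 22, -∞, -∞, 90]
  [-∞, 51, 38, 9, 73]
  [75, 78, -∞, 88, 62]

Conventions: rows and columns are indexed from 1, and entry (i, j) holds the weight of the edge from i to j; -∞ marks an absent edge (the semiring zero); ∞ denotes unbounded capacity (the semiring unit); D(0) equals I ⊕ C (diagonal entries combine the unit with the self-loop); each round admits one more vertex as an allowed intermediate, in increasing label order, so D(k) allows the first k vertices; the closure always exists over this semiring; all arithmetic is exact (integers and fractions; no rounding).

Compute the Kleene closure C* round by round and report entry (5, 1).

D(0):
  [∞, 48, 8, 11, -∞]
  [-∞, ∞, 57, 72, -∞]
  [9, 22, ∞, -∞, 90]
  [-∞, 51, 38, ∞, 73]
  [75, 78, -∞, 88, ∞]
D(1):
  [∞, 48, 8, 11, -∞]
  [-∞, ∞, 57, 72, -∞]
  [9, 22, ∞, 9, 90]
  [-∞, 51, 38, ∞, 73]
  [75, 78, 8, 88, ∞]
D(2):
  [∞, 48, 48, 48, -∞]
  [-∞, ∞, 57, 72, -∞]
  [9, 22, ∞, 22, 90]
  [-∞, 51, 51, ∞, 73]
  [75, 78, 57, 88, ∞]
D(3):
  [∞, 48, 48, 48, 48]
  [9, ∞, 57, 72, 57]
  [9, 22, ∞, 22, 90]
  [9, 51, 51, ∞, 73]
  [75, 78, 57, 88, ∞]
D(4):
  [∞, 48, 48, 48, 48]
  [9, ∞, 57, 72, 72]
  [9, 22, ∞, 22, 90]
  [9, 51, 51, ∞, 73]
  [75, 78, 57, 88, ∞]
D(5):
  [∞, 48, 48, 48, 48]
  [72, ∞, 57, 72, 72]
  [75, 78, ∞, 88, 90]
  [73, 73, 57, ∞, 73]
  [75, 78, 57, 88, ∞]
Answer: C*[5][1] = 75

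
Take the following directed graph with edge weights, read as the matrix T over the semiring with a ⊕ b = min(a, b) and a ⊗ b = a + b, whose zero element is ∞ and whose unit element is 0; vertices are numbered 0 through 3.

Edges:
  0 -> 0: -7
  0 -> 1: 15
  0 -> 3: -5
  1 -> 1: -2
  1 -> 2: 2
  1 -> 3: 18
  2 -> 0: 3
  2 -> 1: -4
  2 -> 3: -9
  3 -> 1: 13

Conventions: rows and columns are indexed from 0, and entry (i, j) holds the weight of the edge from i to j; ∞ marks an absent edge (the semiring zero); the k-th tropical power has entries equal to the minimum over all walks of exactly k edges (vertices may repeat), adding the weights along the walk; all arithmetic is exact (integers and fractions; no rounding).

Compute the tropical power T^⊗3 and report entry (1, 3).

T^⊗2:
  [-14, 8, 17, -12]
  [5, -4, 0, -7]
  [-4, -6, -2, -2]
  [∞, 11, 15, 31]
T^⊗3:
  [-21, 1, 10, -19]
  [-2, -6, -2, -9]
  [-11, -8, -4, -11]
  [18, 9, 13, 6]
Key observation: the optimum is the walk 1->1->2->3, with weight (-2) + 2 + (-9) = -9.
Optimal value attained by: walk 1->1->2->3.
Answer: (T^⊗3)[1][3] = -9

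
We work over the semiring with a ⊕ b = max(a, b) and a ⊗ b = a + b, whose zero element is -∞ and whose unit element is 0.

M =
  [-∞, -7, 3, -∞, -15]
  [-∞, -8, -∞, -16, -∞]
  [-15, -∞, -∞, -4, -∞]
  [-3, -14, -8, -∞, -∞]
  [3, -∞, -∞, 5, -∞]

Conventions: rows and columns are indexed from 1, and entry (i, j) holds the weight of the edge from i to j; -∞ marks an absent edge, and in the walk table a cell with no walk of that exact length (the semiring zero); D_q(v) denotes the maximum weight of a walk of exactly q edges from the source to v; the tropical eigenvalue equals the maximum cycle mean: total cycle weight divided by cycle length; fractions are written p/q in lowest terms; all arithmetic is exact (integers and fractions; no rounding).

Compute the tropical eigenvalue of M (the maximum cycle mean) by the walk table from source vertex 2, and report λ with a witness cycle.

q=0: [-∞, 0, -∞, -∞, -∞]
q=1: [-∞, -8, -∞, -16, -∞]
q=2: [-19, -16, -24, -24, -∞]
q=3: [-27, -24, -16, -28, -34]
q=4: [-31, -32, -24, -20, -42]
q=5: [-23, -34, -28, -28, -46]
Optimal cycle mean attained by: cycle 1->3->4->1, total 3 + (-4) + (-3), length 3.
Answer: λ = -4/3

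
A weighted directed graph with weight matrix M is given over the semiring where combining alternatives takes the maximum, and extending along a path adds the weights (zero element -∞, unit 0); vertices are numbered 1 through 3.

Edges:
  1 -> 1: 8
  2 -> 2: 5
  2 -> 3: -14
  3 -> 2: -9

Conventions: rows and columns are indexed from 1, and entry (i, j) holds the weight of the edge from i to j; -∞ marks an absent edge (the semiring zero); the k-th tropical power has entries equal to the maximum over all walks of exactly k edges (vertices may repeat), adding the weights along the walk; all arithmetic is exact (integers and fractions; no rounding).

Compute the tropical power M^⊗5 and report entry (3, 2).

M^⊗2:
  [16, -∞, -∞]
  [-∞, 10, -9]
  [-∞, -4, -23]
M^⊗3:
  [24, -∞, -∞]
  [-∞, 15, -4]
  [-∞, 1, -18]
M^⊗4:
  [32, -∞, -∞]
  [-∞, 20, 1]
  [-∞, 6, -13]
M^⊗5:
  [40, -∞, -∞]
  [-∞, 25, 6]
  [-∞, 11, -8]
Key observation: the optimum is the walk 3->2->2->2->2->2, with weight (-9) + 5 + 5 + 5 + 5 = 11.
Optimal value attained by: walk 3->2->2->2->2->2.
Answer: (M^⊗5)[3][2] = 11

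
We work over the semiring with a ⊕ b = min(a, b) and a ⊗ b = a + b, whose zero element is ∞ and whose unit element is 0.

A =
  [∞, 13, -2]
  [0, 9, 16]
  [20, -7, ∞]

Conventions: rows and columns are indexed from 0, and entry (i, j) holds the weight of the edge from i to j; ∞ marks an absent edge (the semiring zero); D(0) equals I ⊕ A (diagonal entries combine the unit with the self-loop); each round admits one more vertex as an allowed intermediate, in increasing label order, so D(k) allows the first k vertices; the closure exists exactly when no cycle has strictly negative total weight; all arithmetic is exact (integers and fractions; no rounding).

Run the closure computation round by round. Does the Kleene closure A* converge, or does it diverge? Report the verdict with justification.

D(0):
  [0, 13, -2]
  [0, 0, 16]
  [20, -7, 0]
D(1):
  [0, 13, -2]
  [0, 0, -2]
  [20, -7, 0]
Detection: at round 2, diagonal entry (2, 2) turns strictly negative.
Key observation: the cycle 2->1->0->2 has total weight (-7) + 0 + (-2), which is strictly negative.
Answer: DIVERGES — negative cycle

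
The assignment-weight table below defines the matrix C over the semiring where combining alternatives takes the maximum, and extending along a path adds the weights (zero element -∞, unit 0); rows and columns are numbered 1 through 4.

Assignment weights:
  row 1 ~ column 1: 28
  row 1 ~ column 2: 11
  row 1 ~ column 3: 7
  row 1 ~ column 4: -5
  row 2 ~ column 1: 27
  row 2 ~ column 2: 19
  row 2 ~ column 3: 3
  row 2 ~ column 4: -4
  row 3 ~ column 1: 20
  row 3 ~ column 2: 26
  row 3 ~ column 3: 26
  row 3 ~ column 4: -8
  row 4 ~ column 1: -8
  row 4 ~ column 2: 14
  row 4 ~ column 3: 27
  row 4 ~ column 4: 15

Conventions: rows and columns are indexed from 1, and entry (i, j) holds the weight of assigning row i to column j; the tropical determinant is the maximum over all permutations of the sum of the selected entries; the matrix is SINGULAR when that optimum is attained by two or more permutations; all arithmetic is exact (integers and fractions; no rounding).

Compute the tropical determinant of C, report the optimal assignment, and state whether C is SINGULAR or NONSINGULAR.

σ = (1, 2, 3, 4): 28 + 19 + 26 + 15 = 88
σ = (1, 2, 4, 3): 28 + 19 + (-8) + 27 = 66
σ = (1, 3, 2, 4): 28 + 3 + 26 + 15 = 72
σ = (1, 3, 4, 2): 28 + 3 + (-8) + 14 = 37
σ = (1, 4, 2, 3): 28 + (-4) + 26 + 27 = 77
σ = (1, 4, 3, 2): 28 + (-4) + 26 + 14 = 64
σ = (2, 1, 3, 4): 11 + 27 + 26 + 15 = 79
σ = (2, 1, 4, 3): 11 + 27 + (-8) + 27 = 57
σ = (2, 3, 1, 4): 11 + 3 + 20 + 15 = 49
σ = (2, 3, 4, 1): 11 + 3 + (-8) + (-8) = -2
σ = (2, 4, 1, 3): 11 + (-4) + 20 + 27 = 54
σ = (2, 4, 3, 1): 11 + (-4) + 26 + (-8) = 25
σ = (3, 1, 2, 4): 7 + 27 + 26 + 15 = 75
σ = (3, 1, 4, 2): 7 + 27 + (-8) + 14 = 40
σ = (3, 2, 1, 4): 7 + 19 + 20 + 15 = 61
σ = (3, 2, 4, 1): 7 + 19 + (-8) + (-8) = 10
σ = (3, 4, 1, 2): 7 + (-4) + 20 + 14 = 37
σ = (3, 4, 2, 1): 7 + (-4) + 26 + (-8) = 21
σ = (4, 1, 2, 3): (-5) + 27 + 26 + 27 = 75
σ = (4, 1, 3, 2): (-5) + 27 + 26 + 14 = 62
σ = (4, 2, 1, 3): (-5) + 19 + 20 + 27 = 61
σ = (4, 2, 3, 1): (-5) + 19 + 26 + (-8) = 32
σ = (4, 3, 1, 2): (-5) + 3 + 20 + 14 = 32
σ = (4, 3, 2, 1): (-5) + 3 + 26 + (-8) = 16
Optimal value attained by: σ = (1, 2, 3, 4).
Answer: det⊕(C) = 88; verdict: NONSINGULAR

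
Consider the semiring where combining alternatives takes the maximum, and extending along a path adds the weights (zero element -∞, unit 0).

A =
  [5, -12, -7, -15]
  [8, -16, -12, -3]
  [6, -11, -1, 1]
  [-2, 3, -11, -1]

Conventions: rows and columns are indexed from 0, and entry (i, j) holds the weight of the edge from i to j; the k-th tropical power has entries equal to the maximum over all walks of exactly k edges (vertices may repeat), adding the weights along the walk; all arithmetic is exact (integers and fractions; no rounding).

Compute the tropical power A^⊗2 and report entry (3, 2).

A^⊗2:
  [10, -7, -2, -6]
  [13, 0, 1, -4]
  [11, 4, -1, 0]
  [11, 2, -9, 0]
Key observation: the optimum is the walk 3->0->2, with weight (-2) + (-7) = -9.
Optimal value attained by: walk 3->0->2.
Answer: (A^⊗2)[3][2] = -9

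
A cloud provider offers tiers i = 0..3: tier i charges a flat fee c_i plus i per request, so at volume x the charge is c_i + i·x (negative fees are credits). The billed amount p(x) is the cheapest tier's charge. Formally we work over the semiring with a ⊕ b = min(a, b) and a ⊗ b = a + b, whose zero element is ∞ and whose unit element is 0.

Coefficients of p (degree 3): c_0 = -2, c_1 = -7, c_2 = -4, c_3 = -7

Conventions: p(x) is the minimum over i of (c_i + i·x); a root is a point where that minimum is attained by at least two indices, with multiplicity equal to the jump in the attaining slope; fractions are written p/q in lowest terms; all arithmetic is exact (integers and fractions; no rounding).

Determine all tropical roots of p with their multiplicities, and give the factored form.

hull edge (i=0, c=-2) to (i=1, c=-7): slope -5, span 1
hull edge (i=1, c=-7) to (i=3, c=-7): slope 0, span 2
Factored form: p(x) = -7 ⊗ (x ⊕ 0) ⊗ (x ⊕ 0) ⊗ (x ⊕ 5)
Answer: roots = 0 (mult 2), 5 (mult 1)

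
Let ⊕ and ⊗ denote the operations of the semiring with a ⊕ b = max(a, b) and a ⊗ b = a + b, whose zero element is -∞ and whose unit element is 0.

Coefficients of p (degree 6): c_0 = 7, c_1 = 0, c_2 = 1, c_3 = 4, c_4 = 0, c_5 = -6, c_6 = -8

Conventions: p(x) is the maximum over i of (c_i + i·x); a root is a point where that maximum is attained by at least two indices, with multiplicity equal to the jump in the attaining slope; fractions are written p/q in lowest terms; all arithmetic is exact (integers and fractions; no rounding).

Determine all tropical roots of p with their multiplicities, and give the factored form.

hull edge (i=0, c=7) to (i=3, c=4): slope -1, span 3
hull edge (i=3, c=4) to (i=6, c=-8): slope -4, span 3
Factored form: p(x) = -8 ⊗ (x ⊕ 1) ⊗ (x ⊕ 1) ⊗ (x ⊕ 1) ⊗ (x ⊕ 4) ⊗ (x ⊕ 4) ⊗ (x ⊕ 4)
Answer: roots = 1 (mult 3), 4 (mult 3)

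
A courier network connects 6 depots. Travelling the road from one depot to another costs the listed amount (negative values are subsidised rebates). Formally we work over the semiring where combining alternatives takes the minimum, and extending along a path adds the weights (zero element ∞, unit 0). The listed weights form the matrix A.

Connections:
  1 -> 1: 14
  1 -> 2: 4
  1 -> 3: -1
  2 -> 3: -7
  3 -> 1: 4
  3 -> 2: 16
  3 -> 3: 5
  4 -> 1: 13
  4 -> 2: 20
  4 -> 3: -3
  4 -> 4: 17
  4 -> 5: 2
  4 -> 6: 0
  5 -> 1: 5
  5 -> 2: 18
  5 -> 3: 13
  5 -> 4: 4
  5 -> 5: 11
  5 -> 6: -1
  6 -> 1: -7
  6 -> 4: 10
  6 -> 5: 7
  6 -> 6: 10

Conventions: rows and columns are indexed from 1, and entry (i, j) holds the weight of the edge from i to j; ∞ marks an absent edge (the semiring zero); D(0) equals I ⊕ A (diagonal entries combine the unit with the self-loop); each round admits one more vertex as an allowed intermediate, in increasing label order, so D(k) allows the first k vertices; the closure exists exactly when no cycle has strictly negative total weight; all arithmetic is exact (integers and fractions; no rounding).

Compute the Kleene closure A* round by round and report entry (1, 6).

D(0):
  [0, 4, -1, ∞, ∞, ∞]
  [∞, 0, -7, ∞, ∞, ∞]
  [4, 16, 0, ∞, ∞, ∞]
  [13, 20, -3, 0, 2, 0]
  [5, 18, 13, 4, 0, -1]
  [-7, ∞, ∞, 10, 7, 0]
D(1):
  [0, 4, -1, ∞, ∞, ∞]
  [∞, 0, -7, ∞, ∞, ∞]
  [4, 8, 0, ∞, ∞, ∞]
  [13, 17, -3, 0, 2, 0]
  [5, 9, 4, 4, 0, -1]
  [-7, -3, -8, 10, 7, 0]
D(2):
  [0, 4, -3, ∞, ∞, ∞]
  [∞, 0, -7, ∞, ∞, ∞]
  [4, 8, 0, ∞, ∞, ∞]
  [13, 17, -3, 0, 2, 0]
  [5, 9, 2, 4, 0, -1]
  [-7, -3, -10, 10, 7, 0]
D(3):
  [0, 4, -3, ∞, ∞, ∞]
  [-3, 0, -7, ∞, ∞, ∞]
  [4, 8, 0, ∞, ∞, ∞]
  [1, 5, -3, 0, 2, 0]
  [5, 9, 2, 4, 0, -1]
  [-7, -3, -10, 10, 7, 0]
D(4):
  [0, 4, -3, ∞, ∞, ∞]
  [-3, 0, -7, ∞, ∞, ∞]
  [4, 8, 0, ∞, ∞, ∞]
  [1, 5, -3, 0, 2, 0]
  [5, 9, 1, 4, 0, -1]
  [-7, -3, -10, 10, 7, 0]
D(5):
  [0, 4, -3, ∞, ∞, ∞]
  [-3, 0, -7, ∞, ∞, ∞]
  [4, 8, 0, ∞, ∞, ∞]
  [1, 5, -3, 0, 2, 0]
  [5, 9, 1, 4, 0, -1]
  [-7, -3, -10, 10, 7, 0]
D(6):
  [0, 4, -3, ∞, ∞, ∞]
  [-3, 0, -7, ∞, ∞, ∞]
  [4, 8, 0, ∞, ∞, ∞]
  [-7, -3, -10, 0, 2, 0]
  [-8, -4, -11, 4, 0, -1]
  [-7, -3, -10, 10, 7, 0]
Answer: A*[1][6] = ∞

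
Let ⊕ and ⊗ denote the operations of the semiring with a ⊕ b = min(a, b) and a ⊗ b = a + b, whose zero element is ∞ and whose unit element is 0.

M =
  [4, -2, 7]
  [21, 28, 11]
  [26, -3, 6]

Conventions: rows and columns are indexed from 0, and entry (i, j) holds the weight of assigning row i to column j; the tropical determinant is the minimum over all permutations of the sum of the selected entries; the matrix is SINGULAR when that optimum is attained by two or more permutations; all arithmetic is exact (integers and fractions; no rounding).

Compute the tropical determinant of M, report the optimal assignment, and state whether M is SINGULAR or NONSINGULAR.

σ = (0, 1, 2): 4 + 28 + 6 = 38
σ = (0, 2, 1): 4 + 11 + (-3) = 12
σ = (1, 0, 2): (-2) + 21 + 6 = 25
σ = (1, 2, 0): (-2) + 11 + 26 = 35
σ = (2, 0, 1): 7 + 21 + (-3) = 25
σ = (2, 1, 0): 7 + 28 + 26 = 61
Optimal value attained by: σ = (0, 2, 1).
Answer: det⊕(M) = 12; verdict: NONSINGULAR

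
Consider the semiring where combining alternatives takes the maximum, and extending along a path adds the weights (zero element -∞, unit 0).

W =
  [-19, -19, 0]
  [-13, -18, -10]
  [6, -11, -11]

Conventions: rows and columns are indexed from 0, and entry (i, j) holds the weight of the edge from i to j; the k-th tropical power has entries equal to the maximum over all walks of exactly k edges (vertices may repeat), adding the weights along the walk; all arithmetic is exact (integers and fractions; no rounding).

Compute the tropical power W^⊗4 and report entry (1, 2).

W^⊗2:
  [6, -11, -11]
  [-4, -21, -13]
  [-5, -13, 6]
W^⊗3:
  [-5, -13, 6]
  [-7, -23, -4]
  [12, -5, -5]
W^⊗4:
  [12, -5, -5]
  [2, -15, -7]
  [1, -7, 12]
Key observation: the optimum is the walk 1->0->2->0->2, with weight (-13) + 0 + 6 + 0 = -7.
Optimal value attained by: walk 1->0->2->0->2.
Answer: (W^⊗4)[1][2] = -7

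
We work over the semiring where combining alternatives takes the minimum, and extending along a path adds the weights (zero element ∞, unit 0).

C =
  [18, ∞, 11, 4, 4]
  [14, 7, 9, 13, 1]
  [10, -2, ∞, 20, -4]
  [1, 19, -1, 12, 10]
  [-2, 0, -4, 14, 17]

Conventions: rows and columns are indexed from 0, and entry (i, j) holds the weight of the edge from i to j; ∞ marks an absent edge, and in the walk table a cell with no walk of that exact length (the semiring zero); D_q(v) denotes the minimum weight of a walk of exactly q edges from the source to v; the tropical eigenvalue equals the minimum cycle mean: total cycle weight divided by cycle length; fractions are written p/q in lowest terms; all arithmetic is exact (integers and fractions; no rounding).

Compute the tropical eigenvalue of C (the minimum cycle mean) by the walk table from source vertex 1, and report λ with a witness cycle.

q=0: [∞, 0, ∞, ∞, ∞]
q=1: [14, 7, 9, 13, 1]
q=2: [-1, 1, -3, 15, 5]
q=3: [3, -5, 1, 3, -7]
q=4: [-9, -7, -11, 7, -4]
q=5: [-6, -13, -8, -5, -15]
Optimal cycle mean attained by: cycle 2->4->2, total (-4) + (-4), length 2.
Answer: λ = -4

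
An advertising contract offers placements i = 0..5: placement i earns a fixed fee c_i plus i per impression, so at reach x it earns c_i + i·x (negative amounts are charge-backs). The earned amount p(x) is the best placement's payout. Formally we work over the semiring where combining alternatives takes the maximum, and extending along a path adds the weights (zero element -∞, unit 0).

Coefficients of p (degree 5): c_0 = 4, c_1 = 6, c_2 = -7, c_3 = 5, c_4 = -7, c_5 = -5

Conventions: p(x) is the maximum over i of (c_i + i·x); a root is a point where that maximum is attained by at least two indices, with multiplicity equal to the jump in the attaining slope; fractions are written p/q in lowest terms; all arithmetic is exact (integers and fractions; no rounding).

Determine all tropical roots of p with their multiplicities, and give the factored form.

hull edge (i=0, c=4) to (i=1, c=6): slope 2, span 1
hull edge (i=1, c=6) to (i=3, c=5): slope -1/2, span 2
hull edge (i=3, c=5) to (i=5, c=-5): slope -5, span 2
Factored form: p(x) = -5 ⊗ (x ⊕ (-2)) ⊗ (x ⊕ 1/2) ⊗ (x ⊕ 1/2) ⊗ (x ⊕ 5) ⊗ (x ⊕ 5)
Answer: roots = -2 (mult 1), 1/2 (mult 2), 5 (mult 2)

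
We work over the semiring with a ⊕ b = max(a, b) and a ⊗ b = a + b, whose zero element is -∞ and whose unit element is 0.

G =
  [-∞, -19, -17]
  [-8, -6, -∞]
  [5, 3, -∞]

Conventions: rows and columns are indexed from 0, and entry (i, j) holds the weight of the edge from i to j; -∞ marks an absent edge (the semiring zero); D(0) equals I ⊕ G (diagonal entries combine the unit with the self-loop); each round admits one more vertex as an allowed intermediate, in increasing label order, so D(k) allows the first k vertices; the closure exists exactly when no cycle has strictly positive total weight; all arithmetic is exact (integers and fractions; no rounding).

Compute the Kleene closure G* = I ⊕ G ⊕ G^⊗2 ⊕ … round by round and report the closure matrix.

D(0):
  [0, -19, -17]
  [-8, 0, -∞]
  [5, 3, 0]
D(1):
  [0, -19, -17]
  [-8, 0, -25]
  [5, 3, 0]
D(2):
  [0, -19, -17]
  [-8, 0, -25]
  [5, 3, 0]
D(3):
  [0, -14, -17]
  [-8, 0, -25]
  [5, 3, 0]
Answer: G* = [[0, -14, -17], [-8, 0, -25], [5, 3, 0]]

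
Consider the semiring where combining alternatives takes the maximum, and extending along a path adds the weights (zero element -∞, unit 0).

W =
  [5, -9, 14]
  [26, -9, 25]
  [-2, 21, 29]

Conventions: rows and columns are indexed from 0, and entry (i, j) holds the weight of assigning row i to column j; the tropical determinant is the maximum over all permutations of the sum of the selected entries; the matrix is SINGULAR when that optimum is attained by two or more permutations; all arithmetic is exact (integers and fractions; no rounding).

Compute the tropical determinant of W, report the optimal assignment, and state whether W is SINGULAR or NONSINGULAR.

σ = (0, 1, 2): 5 + (-9) + 29 = 25
σ = (0, 2, 1): 5 + 25 + 21 = 51
σ = (1, 0, 2): (-9) + 26 + 29 = 46
σ = (1, 2, 0): (-9) + 25 + (-2) = 14
σ = (2, 0, 1): 14 + 26 + 21 = 61
σ = (2, 1, 0): 14 + (-9) + (-2) = 3
Optimal value attained by: σ = (2, 0, 1).
Answer: det⊕(W) = 61; verdict: NONSINGULAR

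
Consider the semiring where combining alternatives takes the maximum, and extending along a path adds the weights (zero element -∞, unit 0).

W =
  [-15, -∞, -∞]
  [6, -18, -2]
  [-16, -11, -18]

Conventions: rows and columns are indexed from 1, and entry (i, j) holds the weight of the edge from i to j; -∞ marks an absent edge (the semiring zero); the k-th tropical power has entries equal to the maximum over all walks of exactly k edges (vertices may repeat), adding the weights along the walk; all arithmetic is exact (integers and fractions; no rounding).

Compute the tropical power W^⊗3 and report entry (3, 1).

W^⊗2:
  [-30, -∞, -∞]
  [-9, -13, -20]
  [-5, -29, -13]
W^⊗3:
  [-45, -∞, -∞]
  [-7, -31, -15]
  [-20, -24, -31]
Key observation: the optimum is the walk 3->2->1->1, with weight (-11) + 6 + (-15) = -20.
Optimal value attained by: walk 3->2->1->1.
Answer: (W^⊗3)[3][1] = -20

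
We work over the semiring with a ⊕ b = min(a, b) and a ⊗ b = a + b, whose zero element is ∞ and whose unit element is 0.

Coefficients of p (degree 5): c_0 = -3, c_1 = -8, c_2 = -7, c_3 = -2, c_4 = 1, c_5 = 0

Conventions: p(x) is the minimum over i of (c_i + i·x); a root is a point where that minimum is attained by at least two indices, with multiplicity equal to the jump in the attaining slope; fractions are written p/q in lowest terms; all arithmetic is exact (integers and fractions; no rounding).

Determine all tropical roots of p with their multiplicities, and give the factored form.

hull edge (i=0, c=-3) to (i=1, c=-8): slope -5, span 1
hull edge (i=1, c=-8) to (i=2, c=-7): slope 1, span 1
hull edge (i=2, c=-7) to (i=5, c=0): slope 7/3, span 3
Factored form: p(x) = 0 ⊗ (x ⊕ (-7/3)) ⊗ (x ⊕ (-7/3)) ⊗ (x ⊕ (-7/3)) ⊗ (x ⊕ (-1)) ⊗ (x ⊕ 5)
Answer: roots = -7/3 (mult 3), -1 (mult 1), 5 (mult 1)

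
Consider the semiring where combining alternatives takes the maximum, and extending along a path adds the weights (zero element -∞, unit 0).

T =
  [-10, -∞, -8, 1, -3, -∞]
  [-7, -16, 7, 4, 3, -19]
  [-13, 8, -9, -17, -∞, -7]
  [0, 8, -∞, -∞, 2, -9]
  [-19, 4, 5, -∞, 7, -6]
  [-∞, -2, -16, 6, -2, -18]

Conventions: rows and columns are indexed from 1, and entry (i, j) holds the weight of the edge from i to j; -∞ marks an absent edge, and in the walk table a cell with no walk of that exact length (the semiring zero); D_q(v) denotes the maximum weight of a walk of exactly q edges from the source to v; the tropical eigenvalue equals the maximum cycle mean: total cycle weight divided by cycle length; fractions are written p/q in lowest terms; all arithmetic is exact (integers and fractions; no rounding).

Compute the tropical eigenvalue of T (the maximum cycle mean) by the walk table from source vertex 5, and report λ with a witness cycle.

q=0: [-∞, -∞, -∞, -∞, 0, -∞]
q=1: [-19, 4, 5, -∞, 7, -6]
q=2: [-3, 13, 12, 8, 14, 1]
q=3: [8, 20, 20, 17, 21, 8]
q=4: [17, 28, 27, 24, 28, 15]
q=5: [24, 35, 35, 32, 35, 22]
q=6: [32, 43, 42, 39, 42, 29]
Optimal cycle mean attained by: cycle 2->3->2, total 7 + 8, length 2.
Answer: λ = 15/2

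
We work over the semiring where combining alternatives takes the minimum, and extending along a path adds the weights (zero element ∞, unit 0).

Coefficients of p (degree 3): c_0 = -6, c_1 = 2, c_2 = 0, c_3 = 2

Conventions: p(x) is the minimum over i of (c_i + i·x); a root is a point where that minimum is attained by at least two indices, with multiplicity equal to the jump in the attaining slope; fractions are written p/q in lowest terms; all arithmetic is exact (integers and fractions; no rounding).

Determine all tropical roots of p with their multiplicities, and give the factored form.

hull edge (i=0, c=-6) to (i=3, c=2): slope 8/3, span 3
Factored form: p(x) = 2 ⊗ (x ⊕ (-8/3)) ⊗ (x ⊕ (-8/3)) ⊗ (x ⊕ (-8/3))
Answer: roots = -8/3 (mult 3)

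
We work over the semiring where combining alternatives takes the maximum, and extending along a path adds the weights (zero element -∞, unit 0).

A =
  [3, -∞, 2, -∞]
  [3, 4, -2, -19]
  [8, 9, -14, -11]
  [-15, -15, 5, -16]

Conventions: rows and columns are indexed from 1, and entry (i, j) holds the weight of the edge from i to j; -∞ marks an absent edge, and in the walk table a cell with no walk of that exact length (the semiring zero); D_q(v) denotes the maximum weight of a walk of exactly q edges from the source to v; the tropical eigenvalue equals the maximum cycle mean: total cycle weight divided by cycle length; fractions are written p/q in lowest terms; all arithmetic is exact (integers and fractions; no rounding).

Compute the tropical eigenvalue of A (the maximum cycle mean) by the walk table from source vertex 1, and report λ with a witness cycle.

q=0: [0, -∞, -∞, -∞]
q=1: [3, -∞, 2, -∞]
q=2: [10, 11, 5, -9]
q=3: [14, 15, 12, -6]
q=4: [20, 21, 16, 1]
Optimal cycle mean attained by: cycle 1->3->1, total 2 + 8, length 2.
Answer: λ = 5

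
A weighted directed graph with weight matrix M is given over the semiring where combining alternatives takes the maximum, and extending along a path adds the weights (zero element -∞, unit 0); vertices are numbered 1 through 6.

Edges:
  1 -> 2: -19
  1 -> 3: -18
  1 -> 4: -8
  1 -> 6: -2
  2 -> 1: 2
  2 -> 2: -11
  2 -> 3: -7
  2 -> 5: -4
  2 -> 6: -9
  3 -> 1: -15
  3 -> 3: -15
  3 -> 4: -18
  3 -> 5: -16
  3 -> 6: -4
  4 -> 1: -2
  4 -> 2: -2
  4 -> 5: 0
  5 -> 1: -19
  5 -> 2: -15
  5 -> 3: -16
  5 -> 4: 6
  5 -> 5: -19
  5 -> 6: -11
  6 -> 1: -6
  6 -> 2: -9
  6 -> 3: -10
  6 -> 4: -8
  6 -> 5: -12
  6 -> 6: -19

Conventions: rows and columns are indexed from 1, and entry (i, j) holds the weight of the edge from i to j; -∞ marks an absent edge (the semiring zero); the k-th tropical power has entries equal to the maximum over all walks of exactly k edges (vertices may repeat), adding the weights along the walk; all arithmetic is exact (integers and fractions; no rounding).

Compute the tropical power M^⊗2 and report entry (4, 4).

M^⊗2:
  [-8, -10, -12, -10, -8, -21]
  [-9, -17, -16, 2, -15, 0]
  [-10, -13, -14, -10, -16, -17]
  [0, -13, -9, 6, -6, -4]
  [4, 4, -21, -13, 6, -20]
  [-7, -10, -16, -6, -8, -8]
Key observation: the optimum is the walk 4->5->4, with weight 0 + 6 = 6.
Optimal value attained by: walk 4->5->4.
Answer: (M^⊗2)[4][4] = 6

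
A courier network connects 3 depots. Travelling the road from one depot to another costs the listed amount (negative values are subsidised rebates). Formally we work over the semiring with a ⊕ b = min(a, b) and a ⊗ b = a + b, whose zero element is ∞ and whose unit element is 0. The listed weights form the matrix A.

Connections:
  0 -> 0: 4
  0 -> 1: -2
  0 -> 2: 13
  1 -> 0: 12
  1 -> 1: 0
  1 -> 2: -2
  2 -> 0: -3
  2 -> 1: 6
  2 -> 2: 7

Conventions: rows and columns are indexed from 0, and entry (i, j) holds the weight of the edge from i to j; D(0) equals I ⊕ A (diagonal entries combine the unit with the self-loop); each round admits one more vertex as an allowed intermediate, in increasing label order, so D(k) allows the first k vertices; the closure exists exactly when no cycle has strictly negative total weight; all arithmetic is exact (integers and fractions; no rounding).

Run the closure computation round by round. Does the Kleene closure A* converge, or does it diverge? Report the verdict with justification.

D(0):
  [0, -2, 13]
  [12, 0, -2]
  [-3, 6, 0]
D(1):
  [0, -2, 13]
  [12, 0, -2]
  [-3, -5, 0]
Detection: at round 2, diagonal entry (2, 2) turns strictly negative.
Key observation: the cycle 2->0->1->2 has total weight (-3) + (-2) + (-2), which is strictly negative.
Answer: DIVERGES — negative cycle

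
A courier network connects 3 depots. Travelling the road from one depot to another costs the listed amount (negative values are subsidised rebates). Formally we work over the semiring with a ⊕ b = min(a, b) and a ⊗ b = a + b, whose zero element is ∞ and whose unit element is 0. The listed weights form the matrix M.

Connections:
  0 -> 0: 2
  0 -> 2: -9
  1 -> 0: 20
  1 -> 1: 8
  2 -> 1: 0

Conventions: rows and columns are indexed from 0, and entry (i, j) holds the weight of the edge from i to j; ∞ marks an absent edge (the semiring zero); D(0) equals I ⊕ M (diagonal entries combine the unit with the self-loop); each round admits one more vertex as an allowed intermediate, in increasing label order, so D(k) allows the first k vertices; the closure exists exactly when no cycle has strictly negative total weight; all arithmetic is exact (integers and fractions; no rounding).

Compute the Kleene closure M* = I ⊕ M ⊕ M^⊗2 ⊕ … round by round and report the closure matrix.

D(0):
  [0, ∞, -9]
  [20, 0, ∞]
  [∞, 0, 0]
D(1):
  [0, ∞, -9]
  [20, 0, 11]
  [∞, 0, 0]
D(2):
  [0, ∞, -9]
  [20, 0, 11]
  [20, 0, 0]
D(3):
  [0, -9, -9]
  [20, 0, 11]
  [20, 0, 0]
Answer: M* = [[0, -9, -9], [20, 0, 11], [20, 0, 0]]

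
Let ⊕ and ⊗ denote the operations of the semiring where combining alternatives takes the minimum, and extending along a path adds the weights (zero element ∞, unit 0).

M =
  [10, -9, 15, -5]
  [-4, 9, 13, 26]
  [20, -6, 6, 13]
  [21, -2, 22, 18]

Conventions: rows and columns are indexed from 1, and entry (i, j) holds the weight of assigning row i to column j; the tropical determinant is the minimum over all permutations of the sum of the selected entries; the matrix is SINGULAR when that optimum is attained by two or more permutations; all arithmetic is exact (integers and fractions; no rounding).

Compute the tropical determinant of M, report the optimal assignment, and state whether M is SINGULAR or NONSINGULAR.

σ = (1, 2, 3, 4): 10 + 9 + 6 + 18 = 43
σ = (1, 2, 4, 3): 10 + 9 + 13 + 22 = 54
σ = (1, 3, 2, 4): 10 + 13 + (-6) + 18 = 35
σ = (1, 3, 4, 2): 10 + 13 + 13 + (-2) = 34
σ = (1, 4, 2, 3): 10 + 26 + (-6) + 22 = 52
σ = (1, 4, 3, 2): 10 + 26 + 6 + (-2) = 40
σ = (2, 1, 3, 4): (-9) + (-4) + 6 + 18 = 11
σ = (2, 1, 4, 3): (-9) + (-4) + 13 + 22 = 22
σ = (2, 3, 1, 4): (-9) + 13 + 20 + 18 = 42
σ = (2, 3, 4, 1): (-9) + 13 + 13 + 21 = 38
σ = (2, 4, 1, 3): (-9) + 26 + 20 + 22 = 59
σ = (2, 4, 3, 1): (-9) + 26 + 6 + 21 = 44
σ = (3, 1, 2, 4): 15 + (-4) + (-6) + 18 = 23
σ = (3, 1, 4, 2): 15 + (-4) + 13 + (-2) = 22
σ = (3, 2, 1, 4): 15 + 9 + 20 + 18 = 62
σ = (3, 2, 4, 1): 15 + 9 + 13 + 21 = 58
σ = (3, 4, 1, 2): 15 + 26 + 20 + (-2) = 59
σ = (3, 4, 2, 1): 15 + 26 + (-6) + 21 = 56
σ = (4, 1, 2, 3): (-5) + (-4) + (-6) + 22 = 7
σ = (4, 1, 3, 2): (-5) + (-4) + 6 + (-2) = -5
σ = (4, 2, 1, 3): (-5) + 9 + 20 + 22 = 46
σ = (4, 2, 3, 1): (-5) + 9 + 6 + 21 = 31
σ = (4, 3, 1, 2): (-5) + 13 + 20 + (-2) = 26
σ = (4, 3, 2, 1): (-5) + 13 + (-6) + 21 = 23
Optimal value attained by: σ = (4, 1, 3, 2).
Answer: det⊕(M) = -5; verdict: NONSINGULAR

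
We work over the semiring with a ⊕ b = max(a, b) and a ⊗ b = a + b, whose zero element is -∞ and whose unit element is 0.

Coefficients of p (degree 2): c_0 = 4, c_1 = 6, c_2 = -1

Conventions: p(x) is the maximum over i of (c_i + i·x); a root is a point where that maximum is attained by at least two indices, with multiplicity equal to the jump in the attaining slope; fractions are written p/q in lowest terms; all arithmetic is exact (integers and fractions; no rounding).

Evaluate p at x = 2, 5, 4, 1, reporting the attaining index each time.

p(2) = max(4+0·2=4, 6+1·2=8, -1+2·2=3) = 8 (attained by i=1)
p(5) = max(4+0·5=4, 6+1·5=11, -1+2·5=9) = 11 (attained by i=1)
p(4) = max(4+0·4=4, 6+1·4=10, -1+2·4=7) = 10 (attained by i=1)
p(1) = max(4+0·1=4, 6+1·1=7, -1+2·1=1) = 7 (attained by i=1)
Answer: p(2) = 8; p(5) = 11; p(4) = 10; p(1) = 7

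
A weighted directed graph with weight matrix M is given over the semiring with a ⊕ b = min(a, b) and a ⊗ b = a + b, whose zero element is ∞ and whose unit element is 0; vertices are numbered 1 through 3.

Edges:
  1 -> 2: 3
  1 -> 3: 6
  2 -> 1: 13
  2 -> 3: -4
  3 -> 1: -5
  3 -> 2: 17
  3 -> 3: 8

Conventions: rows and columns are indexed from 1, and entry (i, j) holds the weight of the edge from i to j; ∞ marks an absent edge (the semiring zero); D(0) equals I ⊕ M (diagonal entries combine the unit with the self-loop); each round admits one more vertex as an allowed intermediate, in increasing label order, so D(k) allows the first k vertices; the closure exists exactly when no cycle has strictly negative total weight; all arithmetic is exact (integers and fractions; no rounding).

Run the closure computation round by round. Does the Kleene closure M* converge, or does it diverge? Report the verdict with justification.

D(0):
  [0, 3, 6]
  [13, 0, -4]
  [-5, 17, 0]
D(1):
  [0, 3, 6]
  [13, 0, -4]
  [-5, -2, 0]
Detection: at round 2, diagonal entry (3, 3) turns strictly negative.
Key observation: the cycle 3->1->2->3 has total weight (-5) + 3 + (-4), which is strictly negative.
Answer: DIVERGES — negative cycle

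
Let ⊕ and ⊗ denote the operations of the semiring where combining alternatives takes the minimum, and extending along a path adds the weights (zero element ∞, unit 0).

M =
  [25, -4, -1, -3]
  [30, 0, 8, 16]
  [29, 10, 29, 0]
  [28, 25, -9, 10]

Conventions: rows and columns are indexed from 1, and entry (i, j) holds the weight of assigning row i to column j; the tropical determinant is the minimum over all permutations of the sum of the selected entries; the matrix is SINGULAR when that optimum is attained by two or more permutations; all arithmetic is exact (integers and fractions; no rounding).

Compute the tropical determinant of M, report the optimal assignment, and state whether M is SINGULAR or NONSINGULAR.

σ = (1, 2, 3, 4): 25 + 0 + 29 + 10 = 64
σ = (1, 2, 4, 3): 25 + 0 + 0 + (-9) = 16
σ = (1, 3, 2, 4): 25 + 8 + 10 + 10 = 53
σ = (1, 3, 4, 2): 25 + 8 + 0 + 25 = 58
σ = (1, 4, 2, 3): 25 + 16 + 10 + (-9) = 42
σ = (1, 4, 3, 2): 25 + 16 + 29 + 25 = 95
σ = (2, 1, 3, 4): (-4) + 30 + 29 + 10 = 65
σ = (2, 1, 4, 3): (-4) + 30 + 0 + (-9) = 17
σ = (2, 3, 1, 4): (-4) + 8 + 29 + 10 = 43
σ = (2, 3, 4, 1): (-4) + 8 + 0 + 28 = 32
σ = (2, 4, 1, 3): (-4) + 16 + 29 + (-9) = 32
σ = (2, 4, 3, 1): (-4) + 16 + 29 + 28 = 69
σ = (3, 1, 2, 4): (-1) + 30 + 10 + 10 = 49
σ = (3, 1, 4, 2): (-1) + 30 + 0 + 25 = 54
σ = (3, 2, 1, 4): (-1) + 0 + 29 + 10 = 38
σ = (3, 2, 4, 1): (-1) + 0 + 0 + 28 = 27
σ = (3, 4, 1, 2): (-1) + 16 + 29 + 25 = 69
σ = (3, 4, 2, 1): (-1) + 16 + 10 + 28 = 53
σ = (4, 1, 2, 3): (-3) + 30 + 10 + (-9) = 28
σ = (4, 1, 3, 2): (-3) + 30 + 29 + 25 = 81
σ = (4, 2, 1, 3): (-3) + 0 + 29 + (-9) = 17
σ = (4, 2, 3, 1): (-3) + 0 + 29 + 28 = 54
σ = (4, 3, 1, 2): (-3) + 8 + 29 + 25 = 59
σ = (4, 3, 2, 1): (-3) + 8 + 10 + 28 = 43
Optimal value attained by: σ = (1, 2, 4, 3).
Answer: det⊕(M) = 16; verdict: NONSINGULAR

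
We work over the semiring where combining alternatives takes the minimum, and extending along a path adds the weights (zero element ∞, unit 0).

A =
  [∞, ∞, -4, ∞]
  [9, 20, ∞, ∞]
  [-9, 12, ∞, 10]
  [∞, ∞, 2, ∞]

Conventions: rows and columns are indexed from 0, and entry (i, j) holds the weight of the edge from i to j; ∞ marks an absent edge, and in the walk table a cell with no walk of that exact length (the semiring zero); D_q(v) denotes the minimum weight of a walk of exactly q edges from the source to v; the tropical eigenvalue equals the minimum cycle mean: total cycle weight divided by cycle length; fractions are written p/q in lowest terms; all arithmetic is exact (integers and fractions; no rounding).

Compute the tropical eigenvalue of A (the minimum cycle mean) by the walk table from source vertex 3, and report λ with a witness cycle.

q=0: [∞, ∞, ∞, 0]
q=1: [∞, ∞, 2, ∞]
q=2: [-7, 14, ∞, 12]
q=3: [23, 34, -11, ∞]
q=4: [-20, 1, 19, -1]
Optimal cycle mean attained by: cycle 0->2->0, total (-4) + (-9), length 2.
Answer: λ = -13/2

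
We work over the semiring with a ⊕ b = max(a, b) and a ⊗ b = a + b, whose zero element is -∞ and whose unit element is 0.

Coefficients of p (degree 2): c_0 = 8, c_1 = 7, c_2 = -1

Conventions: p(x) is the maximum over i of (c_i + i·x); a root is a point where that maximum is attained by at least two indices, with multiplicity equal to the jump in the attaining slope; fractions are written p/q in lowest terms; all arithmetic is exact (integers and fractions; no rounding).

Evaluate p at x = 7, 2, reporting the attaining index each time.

p(7) = max(8+0·7=8, 7+1·7=14, -1+2·7=13) = 14 (attained by i=1)
p(2) = max(8+0·2=8, 7+1·2=9, -1+2·2=3) = 9 (attained by i=1)
Answer: p(7) = 14; p(2) = 9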